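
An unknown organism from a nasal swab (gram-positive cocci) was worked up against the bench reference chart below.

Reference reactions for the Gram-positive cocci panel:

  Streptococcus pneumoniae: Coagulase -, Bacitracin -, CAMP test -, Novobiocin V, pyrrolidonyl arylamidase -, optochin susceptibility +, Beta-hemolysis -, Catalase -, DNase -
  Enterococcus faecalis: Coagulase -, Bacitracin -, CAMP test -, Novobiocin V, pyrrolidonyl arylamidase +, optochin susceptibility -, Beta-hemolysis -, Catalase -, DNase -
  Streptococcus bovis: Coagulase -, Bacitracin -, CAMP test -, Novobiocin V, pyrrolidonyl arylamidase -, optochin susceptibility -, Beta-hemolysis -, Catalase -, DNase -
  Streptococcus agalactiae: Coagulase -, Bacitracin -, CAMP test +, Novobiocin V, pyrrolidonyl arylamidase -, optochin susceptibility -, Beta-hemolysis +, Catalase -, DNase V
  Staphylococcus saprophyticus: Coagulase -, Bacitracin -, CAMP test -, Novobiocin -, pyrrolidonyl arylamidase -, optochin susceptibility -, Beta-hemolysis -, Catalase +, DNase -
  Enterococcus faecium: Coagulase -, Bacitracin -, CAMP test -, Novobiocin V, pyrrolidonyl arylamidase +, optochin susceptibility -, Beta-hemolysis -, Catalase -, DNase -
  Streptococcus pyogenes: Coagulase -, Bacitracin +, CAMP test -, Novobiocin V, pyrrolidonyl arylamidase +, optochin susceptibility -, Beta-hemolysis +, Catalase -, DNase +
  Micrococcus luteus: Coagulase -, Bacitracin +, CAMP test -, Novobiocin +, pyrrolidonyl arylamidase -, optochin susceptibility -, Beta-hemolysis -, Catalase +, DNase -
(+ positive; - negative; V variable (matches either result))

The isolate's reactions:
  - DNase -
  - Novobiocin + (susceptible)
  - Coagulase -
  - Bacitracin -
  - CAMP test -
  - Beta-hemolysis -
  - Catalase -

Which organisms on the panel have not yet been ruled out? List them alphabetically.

DNase -: excludes Streptococcus pyogenes — 7 left.
Catalase -: excludes Staphylococcus saprophyticus, Micrococcus luteus — 5 left.
Coagulase -: all 5 remaining candidates are consistent.
Bacitracin -: all 5 remaining candidates are consistent.
Beta-hemolysis -: excludes Streptococcus agalactiae — 4 left.
CAMP test -: all 4 remaining candidates are consistent.
Novobiocin +: all 4 remaining candidates are consistent.

Enterococcus faecalis, Enterococcus faecium, Streptococcus bovis, Streptococcus pneumoniae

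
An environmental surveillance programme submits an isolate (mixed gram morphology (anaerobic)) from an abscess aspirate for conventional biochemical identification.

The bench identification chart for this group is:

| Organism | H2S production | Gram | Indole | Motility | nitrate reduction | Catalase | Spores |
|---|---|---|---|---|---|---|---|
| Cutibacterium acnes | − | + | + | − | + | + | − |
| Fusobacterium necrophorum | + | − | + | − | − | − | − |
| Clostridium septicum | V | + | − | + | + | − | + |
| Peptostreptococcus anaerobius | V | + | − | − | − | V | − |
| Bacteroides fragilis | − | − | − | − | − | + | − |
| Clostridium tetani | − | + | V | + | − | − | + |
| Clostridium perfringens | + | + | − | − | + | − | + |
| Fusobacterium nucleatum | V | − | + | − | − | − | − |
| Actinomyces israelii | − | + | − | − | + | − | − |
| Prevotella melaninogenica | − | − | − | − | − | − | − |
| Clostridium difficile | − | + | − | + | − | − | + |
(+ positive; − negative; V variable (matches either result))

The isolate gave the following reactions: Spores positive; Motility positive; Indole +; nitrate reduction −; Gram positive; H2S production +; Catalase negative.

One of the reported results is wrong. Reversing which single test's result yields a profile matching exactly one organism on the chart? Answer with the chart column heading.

H2S production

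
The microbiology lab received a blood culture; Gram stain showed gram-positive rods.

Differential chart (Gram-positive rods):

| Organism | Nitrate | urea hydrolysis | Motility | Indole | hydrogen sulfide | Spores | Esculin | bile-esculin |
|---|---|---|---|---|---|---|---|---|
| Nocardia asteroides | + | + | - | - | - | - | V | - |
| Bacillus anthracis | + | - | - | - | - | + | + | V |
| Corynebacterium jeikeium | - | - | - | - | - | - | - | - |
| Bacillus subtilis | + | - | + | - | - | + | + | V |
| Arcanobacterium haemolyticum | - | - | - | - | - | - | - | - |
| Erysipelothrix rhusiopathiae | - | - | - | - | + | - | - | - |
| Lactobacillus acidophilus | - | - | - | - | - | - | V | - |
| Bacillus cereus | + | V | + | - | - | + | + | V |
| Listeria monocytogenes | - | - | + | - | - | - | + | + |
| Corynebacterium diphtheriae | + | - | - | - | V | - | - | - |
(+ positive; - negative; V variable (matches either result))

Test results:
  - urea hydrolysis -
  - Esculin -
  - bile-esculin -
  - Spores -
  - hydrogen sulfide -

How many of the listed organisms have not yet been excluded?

4

urea hydrolysis -: excludes Nocardia asteroides — 9 left.
bile-esculin -: excludes Listeria monocytogenes — 8 left.
Esculin -: excludes Bacillus anthracis, Bacillus subtilis, Bacillus cereus — 5 left.
Spores -: all 5 remaining candidates are consistent.
hydrogen sulfide -: excludes Erysipelothrix rhusiopathiae — 4 left.
Still consistent: Arcanobacterium haemolyticum, Corynebacterium diphtheriae, Corynebacterium jeikeium, Lactobacillus acidophilus.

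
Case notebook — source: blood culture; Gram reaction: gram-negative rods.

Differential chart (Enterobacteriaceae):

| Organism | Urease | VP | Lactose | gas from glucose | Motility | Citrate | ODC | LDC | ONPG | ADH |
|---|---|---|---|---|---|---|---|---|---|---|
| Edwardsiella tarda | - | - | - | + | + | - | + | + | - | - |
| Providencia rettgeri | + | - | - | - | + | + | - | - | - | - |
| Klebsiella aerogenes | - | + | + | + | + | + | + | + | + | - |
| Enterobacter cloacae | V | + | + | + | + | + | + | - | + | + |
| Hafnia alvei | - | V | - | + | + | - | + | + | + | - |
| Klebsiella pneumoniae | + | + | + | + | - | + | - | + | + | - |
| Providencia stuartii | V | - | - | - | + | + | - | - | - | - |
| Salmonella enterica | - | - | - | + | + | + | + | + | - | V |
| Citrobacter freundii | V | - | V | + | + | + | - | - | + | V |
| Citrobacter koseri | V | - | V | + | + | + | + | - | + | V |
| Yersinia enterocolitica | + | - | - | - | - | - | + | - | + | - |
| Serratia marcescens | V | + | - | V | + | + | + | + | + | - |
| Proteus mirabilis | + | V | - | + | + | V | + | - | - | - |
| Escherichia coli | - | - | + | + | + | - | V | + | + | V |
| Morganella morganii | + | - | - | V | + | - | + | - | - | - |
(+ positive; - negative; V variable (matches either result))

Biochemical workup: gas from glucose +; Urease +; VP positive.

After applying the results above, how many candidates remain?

Urease +: excludes 5 organisms — 10 left.
gas from glucose +: excludes Providencia rettgeri, Providencia stuartii, Yersinia enterocolitica — 7 left.
VP +: excludes Citrobacter freundii, Citrobacter koseri, Morganella morganii — 4 left.
Still consistent: Enterobacter cloacae, Klebsiella pneumoniae, Proteus mirabilis, Serratia marcescens.

4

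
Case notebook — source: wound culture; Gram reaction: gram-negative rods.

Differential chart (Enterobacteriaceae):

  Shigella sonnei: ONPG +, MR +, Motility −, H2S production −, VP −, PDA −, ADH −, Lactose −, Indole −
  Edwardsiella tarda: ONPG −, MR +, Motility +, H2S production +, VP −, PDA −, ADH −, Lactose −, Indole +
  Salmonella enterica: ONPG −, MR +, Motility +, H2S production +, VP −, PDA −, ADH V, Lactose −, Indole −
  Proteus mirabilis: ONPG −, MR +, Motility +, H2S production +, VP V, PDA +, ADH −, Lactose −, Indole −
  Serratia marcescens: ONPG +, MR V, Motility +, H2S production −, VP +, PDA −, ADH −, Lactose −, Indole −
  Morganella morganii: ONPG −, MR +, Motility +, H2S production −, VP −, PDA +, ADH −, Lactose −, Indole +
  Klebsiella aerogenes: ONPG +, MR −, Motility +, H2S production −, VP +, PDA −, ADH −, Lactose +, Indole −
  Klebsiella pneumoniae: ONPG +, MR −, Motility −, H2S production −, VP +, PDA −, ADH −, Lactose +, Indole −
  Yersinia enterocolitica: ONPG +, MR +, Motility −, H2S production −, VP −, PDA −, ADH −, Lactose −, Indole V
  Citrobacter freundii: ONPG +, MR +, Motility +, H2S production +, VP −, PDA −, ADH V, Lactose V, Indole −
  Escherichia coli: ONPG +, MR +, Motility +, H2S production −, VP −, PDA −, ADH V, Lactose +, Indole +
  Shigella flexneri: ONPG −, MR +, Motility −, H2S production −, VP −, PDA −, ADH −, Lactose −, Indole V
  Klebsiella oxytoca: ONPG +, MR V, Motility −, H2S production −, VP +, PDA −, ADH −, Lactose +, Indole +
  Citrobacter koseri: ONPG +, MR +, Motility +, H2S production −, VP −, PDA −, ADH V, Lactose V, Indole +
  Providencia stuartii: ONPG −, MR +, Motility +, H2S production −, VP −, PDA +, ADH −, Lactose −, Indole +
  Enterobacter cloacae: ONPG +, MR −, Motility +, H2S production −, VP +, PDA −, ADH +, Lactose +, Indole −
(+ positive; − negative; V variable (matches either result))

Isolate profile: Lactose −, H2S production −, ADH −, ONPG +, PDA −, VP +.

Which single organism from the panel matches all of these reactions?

Serratia marcescens

ADH −: excludes Enterobacter cloacae — 15 left.
VP +: excludes 10 organisms — 5 left.
PDA −: excludes Proteus mirabilis — 4 left.
Lactose −: excludes Klebsiella aerogenes, Klebsiella pneumoniae, Klebsiella oxytoca — 1 left.
ONPG +: the one remaining candidate is consistent.
H2S production −: the one remaining candidate is consistent.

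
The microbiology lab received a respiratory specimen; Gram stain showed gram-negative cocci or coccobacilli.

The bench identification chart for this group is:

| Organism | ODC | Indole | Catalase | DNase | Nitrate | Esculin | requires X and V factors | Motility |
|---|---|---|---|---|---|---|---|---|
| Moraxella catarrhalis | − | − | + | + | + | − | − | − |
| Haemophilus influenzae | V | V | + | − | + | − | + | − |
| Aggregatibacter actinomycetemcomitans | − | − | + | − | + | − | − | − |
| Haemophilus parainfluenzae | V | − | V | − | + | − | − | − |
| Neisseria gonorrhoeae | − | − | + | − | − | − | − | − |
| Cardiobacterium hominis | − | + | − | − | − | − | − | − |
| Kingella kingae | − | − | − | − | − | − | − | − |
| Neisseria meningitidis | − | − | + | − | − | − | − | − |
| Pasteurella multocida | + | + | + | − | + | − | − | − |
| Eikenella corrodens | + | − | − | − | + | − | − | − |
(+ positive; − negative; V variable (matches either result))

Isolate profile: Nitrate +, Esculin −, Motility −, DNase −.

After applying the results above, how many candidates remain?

5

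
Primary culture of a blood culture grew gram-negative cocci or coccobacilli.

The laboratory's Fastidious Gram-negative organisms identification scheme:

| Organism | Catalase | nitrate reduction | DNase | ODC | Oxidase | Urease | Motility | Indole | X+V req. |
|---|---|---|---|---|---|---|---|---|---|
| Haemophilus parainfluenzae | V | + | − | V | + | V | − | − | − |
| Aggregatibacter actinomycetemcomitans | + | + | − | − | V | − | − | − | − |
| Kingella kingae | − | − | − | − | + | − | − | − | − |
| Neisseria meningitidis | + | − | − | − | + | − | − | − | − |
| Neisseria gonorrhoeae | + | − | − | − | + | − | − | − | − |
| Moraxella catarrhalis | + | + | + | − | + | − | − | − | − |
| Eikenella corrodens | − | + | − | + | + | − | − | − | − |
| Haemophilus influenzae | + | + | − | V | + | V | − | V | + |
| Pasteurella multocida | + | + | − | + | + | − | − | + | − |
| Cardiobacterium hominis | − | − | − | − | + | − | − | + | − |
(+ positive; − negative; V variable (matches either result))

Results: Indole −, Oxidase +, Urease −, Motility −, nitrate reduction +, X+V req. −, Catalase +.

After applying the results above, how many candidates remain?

3

Oxidase +: all 10 remaining candidates are consistent.
Urease −: all 10 remaining candidates are consistent.
Catalase +: excludes Kingella kingae, Eikenella corrodens, Cardiobacterium hominis — 7 left.
Motility −: all 7 remaining candidates are consistent.
X+V req. −: excludes Haemophilus influenzae — 6 left.
Indole −: excludes Pasteurella multocida — 5 left.
nitrate reduction +: excludes Neisseria meningitidis, Neisseria gonorrhoeae — 3 left.
Still consistent: Aggregatibacter actinomycetemcomitans, Haemophilus parainfluenzae, Moraxella catarrhalis.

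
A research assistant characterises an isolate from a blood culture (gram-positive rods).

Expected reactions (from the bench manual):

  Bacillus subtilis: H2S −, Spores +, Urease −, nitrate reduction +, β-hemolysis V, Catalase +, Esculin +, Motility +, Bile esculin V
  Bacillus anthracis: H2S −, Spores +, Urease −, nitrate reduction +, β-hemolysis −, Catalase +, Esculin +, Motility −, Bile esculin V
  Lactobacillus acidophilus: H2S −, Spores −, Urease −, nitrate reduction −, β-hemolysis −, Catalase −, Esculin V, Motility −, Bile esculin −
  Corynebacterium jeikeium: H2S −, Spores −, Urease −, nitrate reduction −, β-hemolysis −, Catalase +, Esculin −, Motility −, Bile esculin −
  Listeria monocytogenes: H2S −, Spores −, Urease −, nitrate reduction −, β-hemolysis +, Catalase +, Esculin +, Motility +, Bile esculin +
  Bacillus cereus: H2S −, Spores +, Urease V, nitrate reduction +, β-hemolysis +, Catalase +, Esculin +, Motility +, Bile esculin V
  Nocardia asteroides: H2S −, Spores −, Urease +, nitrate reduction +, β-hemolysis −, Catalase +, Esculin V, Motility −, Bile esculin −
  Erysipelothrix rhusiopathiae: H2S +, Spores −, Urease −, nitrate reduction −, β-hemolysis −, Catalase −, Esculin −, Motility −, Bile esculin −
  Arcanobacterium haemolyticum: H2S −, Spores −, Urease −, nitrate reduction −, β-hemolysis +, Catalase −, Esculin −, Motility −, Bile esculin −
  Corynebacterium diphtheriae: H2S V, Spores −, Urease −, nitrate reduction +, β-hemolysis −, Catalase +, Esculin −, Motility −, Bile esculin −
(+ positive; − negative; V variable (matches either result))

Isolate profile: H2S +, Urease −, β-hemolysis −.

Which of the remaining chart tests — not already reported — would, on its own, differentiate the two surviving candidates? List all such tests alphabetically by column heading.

β-hemolysis −: excludes Listeria monocytogenes, Bacillus cereus, Arcanobacterium haemolyticum — 7 left.
Urease −: excludes Nocardia asteroides — 6 left.
H2S +: excludes Bacillus subtilis, Bacillus anthracis, Lactobacillus acidophilus, Corynebacterium jeikeium — 2 left.
Two candidates remain: Corynebacterium diphtheriae and Erysipelothrix rhusiopathiae.
  Spores: − vs − — same for both, does not separate.
  nitrate reduction: Corynebacterium diphtheriae +, Erysipelothrix rhusiopathiae − — discriminates.
  Catalase: Corynebacterium diphtheriae +, Erysipelothrix rhusiopathiae − — discriminates.
  Esculin: − vs − — same for both, does not separate.
  Motility: − vs − — same for both, does not separate.
  Bile esculin: − vs − — same for both, does not separate.

Catalase, nitrate reduction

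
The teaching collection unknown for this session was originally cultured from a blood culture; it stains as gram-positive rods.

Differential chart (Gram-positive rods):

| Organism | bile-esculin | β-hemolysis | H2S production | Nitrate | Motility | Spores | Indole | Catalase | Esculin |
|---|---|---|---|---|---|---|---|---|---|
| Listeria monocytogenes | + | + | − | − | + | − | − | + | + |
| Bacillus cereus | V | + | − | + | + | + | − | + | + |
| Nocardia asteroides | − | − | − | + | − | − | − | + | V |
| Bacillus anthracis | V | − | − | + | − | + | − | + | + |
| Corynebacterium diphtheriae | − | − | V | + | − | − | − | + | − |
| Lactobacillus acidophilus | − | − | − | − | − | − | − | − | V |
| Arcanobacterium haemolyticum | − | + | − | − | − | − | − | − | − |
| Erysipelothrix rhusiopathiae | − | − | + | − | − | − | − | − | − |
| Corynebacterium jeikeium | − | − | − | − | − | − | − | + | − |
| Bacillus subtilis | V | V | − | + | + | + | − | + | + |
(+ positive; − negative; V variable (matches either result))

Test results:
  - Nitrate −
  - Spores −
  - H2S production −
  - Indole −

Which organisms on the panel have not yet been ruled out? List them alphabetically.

Spores −: excludes Bacillus cereus, Bacillus anthracis, Bacillus subtilis — 7 left.
Indole −: all 7 remaining candidates are consistent.
Nitrate −: excludes Nocardia asteroides, Corynebacterium diphtheriae — 5 left.
H2S production −: excludes Erysipelothrix rhusiopathiae — 4 left.

Arcanobacterium haemolyticum, Corynebacterium jeikeium, Lactobacillus acidophilus, Listeria monocytogenes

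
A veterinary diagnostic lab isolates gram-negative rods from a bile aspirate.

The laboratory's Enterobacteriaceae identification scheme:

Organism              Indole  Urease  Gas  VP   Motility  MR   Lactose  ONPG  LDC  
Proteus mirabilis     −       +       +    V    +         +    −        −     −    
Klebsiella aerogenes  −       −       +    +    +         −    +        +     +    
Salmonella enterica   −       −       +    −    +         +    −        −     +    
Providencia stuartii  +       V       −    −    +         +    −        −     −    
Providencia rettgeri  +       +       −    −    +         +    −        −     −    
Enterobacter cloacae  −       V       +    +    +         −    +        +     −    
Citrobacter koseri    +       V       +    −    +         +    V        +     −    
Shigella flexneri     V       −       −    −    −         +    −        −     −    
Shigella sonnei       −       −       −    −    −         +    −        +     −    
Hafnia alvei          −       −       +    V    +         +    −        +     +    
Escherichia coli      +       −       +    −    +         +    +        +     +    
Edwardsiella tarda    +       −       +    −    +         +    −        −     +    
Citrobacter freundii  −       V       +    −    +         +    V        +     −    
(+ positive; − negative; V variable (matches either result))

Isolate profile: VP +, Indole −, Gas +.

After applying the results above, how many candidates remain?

VP +: excludes 9 organisms — 4 left.
Indole −: all 4 remaining candidates are consistent.
Gas +: all 4 remaining candidates are consistent.
Still consistent: Enterobacter cloacae, Hafnia alvei, Klebsiella aerogenes, Proteus mirabilis.

4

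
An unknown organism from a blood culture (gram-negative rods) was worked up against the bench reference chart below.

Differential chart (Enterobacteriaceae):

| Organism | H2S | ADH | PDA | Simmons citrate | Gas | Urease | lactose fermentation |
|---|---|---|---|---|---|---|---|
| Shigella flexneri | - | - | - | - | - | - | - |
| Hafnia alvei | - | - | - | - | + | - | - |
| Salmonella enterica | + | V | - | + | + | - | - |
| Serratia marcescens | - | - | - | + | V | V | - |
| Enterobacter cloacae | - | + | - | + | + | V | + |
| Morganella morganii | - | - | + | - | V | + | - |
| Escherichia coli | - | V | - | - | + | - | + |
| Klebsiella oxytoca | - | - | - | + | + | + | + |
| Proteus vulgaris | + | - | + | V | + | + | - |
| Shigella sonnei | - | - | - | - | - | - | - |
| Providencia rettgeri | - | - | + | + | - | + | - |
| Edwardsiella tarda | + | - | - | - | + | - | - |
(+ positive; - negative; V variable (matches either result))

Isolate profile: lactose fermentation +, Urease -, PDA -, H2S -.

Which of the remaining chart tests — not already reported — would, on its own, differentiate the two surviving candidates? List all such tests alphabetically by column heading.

lactose fermentation +: excludes 9 organisms — 3 left.
H2S -: all 3 remaining candidates are consistent.
PDA -: all 3 remaining candidates are consistent.
Urease -: excludes Klebsiella oxytoca — 2 left.
Two candidates remain: Enterobacter cloacae and Escherichia coli.
  ADH: + vs V — variable for at least one, does not separate.
  Simmons citrate: Enterobacter cloacae +, Escherichia coli - — discriminates.
  Gas: + vs + — same for both, does not separate.

Simmons citrate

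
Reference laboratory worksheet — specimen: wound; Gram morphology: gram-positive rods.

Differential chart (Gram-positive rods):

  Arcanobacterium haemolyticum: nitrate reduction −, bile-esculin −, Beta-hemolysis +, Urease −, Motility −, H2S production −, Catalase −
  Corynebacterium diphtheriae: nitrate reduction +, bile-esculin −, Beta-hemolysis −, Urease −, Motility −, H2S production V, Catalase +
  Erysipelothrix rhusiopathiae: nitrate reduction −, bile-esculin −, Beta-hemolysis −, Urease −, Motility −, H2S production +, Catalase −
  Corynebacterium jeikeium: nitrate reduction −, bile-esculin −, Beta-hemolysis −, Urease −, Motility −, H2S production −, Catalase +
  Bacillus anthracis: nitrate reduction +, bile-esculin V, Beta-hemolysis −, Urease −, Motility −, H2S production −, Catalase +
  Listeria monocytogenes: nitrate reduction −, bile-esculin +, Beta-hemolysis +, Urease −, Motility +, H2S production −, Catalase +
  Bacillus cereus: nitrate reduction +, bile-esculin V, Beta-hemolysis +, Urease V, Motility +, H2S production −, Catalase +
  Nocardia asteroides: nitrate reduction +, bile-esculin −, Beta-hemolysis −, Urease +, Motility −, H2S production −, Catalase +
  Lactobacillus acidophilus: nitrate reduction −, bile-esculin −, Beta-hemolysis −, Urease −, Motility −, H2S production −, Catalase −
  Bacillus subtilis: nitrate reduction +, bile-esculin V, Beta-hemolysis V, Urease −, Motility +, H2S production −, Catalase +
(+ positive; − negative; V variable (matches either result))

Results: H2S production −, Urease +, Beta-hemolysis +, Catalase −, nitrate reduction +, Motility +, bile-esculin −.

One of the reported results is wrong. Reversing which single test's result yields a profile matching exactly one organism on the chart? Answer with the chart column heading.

Catalase

As reported, no row in the chart matches all 7 reactions.
Reversing Catalase (to +) → unique match: Bacillus cereus.
Reversing Urease → still no organism matches.
Reversing H2S production → still no organism matches.
Reversing Beta-hemolysis → still no organism matches.
Reversing Motility → still no organism matches.
Reversing nitrate reduction → still no organism matches.
Reversing bile-esculin → still no organism matches.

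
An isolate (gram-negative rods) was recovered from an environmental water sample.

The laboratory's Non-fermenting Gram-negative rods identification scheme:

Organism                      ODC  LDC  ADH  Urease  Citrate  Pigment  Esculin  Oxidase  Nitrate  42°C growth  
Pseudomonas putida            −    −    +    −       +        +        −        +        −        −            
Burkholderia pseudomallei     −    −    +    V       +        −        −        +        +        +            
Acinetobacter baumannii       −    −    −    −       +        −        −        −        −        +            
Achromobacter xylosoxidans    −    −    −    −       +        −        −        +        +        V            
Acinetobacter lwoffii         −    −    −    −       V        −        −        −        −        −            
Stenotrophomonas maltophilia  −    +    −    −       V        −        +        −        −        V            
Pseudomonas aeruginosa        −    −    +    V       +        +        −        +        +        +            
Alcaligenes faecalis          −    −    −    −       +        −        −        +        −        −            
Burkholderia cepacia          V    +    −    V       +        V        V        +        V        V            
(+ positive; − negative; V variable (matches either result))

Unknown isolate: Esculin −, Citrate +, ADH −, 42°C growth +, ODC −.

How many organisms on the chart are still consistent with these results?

42°C growth +: excludes Pseudomonas putida, Acinetobacter lwoffii, Alcaligenes faecalis — 6 left.
Esculin −: excludes Stenotrophomonas maltophilia — 5 left.
ODC −: all 5 remaining candidates are consistent.
Citrate +: all 5 remaining candidates are consistent.
ADH −: excludes Burkholderia pseudomallei, Pseudomonas aeruginosa — 3 left.
Still consistent: Achromobacter xylosoxidans, Acinetobacter baumannii, Burkholderia cepacia.

3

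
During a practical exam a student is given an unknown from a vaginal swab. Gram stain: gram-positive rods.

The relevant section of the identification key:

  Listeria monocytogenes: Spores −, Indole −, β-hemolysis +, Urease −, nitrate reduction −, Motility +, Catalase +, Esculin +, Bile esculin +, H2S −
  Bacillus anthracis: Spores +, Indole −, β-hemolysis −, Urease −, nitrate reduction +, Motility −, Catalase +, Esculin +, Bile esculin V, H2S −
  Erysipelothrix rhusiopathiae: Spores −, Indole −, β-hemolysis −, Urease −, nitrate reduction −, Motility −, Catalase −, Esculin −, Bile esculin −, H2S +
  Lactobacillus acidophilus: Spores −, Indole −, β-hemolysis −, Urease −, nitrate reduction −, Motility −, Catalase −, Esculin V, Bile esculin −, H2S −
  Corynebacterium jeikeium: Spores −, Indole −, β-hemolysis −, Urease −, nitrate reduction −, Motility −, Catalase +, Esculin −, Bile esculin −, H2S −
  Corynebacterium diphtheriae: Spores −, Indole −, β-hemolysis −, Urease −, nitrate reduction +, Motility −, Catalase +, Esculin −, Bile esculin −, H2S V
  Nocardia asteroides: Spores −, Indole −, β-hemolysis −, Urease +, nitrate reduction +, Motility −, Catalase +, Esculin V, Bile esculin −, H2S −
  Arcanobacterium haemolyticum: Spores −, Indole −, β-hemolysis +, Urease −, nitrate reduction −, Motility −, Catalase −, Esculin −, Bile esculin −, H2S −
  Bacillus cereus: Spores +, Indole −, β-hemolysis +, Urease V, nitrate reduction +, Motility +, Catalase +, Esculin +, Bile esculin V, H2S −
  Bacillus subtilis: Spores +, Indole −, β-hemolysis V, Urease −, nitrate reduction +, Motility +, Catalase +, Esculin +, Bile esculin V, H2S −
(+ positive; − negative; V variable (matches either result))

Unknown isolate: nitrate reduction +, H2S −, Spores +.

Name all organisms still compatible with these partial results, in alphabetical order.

Bacillus anthracis, Bacillus cereus, Bacillus subtilis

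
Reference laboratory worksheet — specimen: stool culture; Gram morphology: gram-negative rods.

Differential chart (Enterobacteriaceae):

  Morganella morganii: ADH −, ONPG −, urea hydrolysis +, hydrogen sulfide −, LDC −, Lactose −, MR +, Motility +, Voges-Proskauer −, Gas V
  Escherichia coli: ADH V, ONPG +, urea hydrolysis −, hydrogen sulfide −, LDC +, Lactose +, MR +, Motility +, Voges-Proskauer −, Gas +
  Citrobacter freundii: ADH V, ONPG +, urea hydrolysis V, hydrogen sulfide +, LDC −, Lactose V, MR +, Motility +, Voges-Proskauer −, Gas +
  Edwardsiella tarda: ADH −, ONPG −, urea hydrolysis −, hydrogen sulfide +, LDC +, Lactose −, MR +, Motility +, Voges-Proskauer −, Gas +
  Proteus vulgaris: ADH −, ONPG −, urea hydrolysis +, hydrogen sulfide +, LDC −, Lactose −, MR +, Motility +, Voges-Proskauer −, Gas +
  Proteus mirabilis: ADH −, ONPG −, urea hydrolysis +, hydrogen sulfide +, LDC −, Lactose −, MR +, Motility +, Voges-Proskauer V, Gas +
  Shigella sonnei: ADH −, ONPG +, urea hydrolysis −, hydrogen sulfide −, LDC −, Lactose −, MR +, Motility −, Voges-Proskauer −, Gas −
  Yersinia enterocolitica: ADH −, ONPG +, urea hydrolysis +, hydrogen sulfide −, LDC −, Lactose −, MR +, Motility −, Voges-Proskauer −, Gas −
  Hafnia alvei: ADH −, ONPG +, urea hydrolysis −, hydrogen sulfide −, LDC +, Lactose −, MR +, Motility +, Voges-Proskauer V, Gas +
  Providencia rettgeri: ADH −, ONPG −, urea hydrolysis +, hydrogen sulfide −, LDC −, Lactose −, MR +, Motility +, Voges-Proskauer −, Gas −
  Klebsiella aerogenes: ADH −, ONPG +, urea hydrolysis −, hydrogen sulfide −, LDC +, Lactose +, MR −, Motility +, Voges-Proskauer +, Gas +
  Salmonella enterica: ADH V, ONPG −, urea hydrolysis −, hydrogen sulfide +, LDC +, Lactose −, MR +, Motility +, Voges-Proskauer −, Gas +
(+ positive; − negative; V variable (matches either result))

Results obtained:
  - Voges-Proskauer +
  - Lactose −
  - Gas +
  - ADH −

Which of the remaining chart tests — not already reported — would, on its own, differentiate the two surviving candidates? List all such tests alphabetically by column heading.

hydrogen sulfide, LDC, ONPG, urea hydrolysis

Voges-Proskauer +: excludes 9 organisms — 3 left.
Gas +: all 3 remaining candidates are consistent.
ADH −: all 3 remaining candidates are consistent.
Lactose −: excludes Klebsiella aerogenes — 2 left.
Two candidates remain: Hafnia alvei and Proteus mirabilis.
  ONPG: Hafnia alvei +, Proteus mirabilis − — discriminates.
  urea hydrolysis: Hafnia alvei −, Proteus mirabilis + — discriminates.
  hydrogen sulfide: Hafnia alvei −, Proteus mirabilis + — discriminates.
  LDC: Hafnia alvei +, Proteus mirabilis − — discriminates.
  MR: + vs + — same for both, does not separate.
  Motility: + vs + — same for both, does not separate.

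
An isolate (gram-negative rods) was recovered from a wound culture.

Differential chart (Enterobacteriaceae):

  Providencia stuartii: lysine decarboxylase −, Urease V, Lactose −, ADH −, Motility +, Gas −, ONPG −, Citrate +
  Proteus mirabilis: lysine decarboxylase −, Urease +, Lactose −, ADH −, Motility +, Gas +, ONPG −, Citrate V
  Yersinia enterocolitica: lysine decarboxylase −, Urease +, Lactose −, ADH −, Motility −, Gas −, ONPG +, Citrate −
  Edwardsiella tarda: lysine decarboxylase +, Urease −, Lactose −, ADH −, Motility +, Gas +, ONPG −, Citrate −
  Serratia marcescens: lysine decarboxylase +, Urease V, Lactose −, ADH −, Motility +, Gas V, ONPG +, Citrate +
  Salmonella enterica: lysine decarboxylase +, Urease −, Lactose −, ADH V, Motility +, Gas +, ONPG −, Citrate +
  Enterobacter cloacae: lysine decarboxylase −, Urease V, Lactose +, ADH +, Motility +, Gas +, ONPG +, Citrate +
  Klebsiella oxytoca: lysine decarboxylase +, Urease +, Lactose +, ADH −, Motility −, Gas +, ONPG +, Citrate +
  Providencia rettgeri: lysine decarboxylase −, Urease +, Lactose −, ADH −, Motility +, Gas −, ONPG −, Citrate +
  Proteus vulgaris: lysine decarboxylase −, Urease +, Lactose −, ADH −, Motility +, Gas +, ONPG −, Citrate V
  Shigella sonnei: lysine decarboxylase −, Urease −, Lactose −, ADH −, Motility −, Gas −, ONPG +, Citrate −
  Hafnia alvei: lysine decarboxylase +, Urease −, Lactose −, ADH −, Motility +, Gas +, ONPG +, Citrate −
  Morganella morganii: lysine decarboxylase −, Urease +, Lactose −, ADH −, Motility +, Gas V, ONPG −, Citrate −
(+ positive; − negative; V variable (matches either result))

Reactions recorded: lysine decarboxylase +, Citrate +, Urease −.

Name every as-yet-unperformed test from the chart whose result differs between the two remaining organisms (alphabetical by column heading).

Urease −: excludes 6 organisms — 7 left.
Citrate +: excludes Edwardsiella tarda, Shigella sonnei, Hafnia alvei — 4 left.
lysine decarboxylase +: excludes Providencia stuartii, Enterobacter cloacae — 2 left.
Two candidates remain: Salmonella enterica and Serratia marcescens.
  Lactose: − vs − — same for both, does not separate.
  ADH: V vs − — variable for at least one, does not separate.
  Motility: + vs + — same for both, does not separate.
  Gas: + vs V — variable for at least one, does not separate.
  ONPG: Salmonella enterica −, Serratia marcescens + — discriminates.

ONPG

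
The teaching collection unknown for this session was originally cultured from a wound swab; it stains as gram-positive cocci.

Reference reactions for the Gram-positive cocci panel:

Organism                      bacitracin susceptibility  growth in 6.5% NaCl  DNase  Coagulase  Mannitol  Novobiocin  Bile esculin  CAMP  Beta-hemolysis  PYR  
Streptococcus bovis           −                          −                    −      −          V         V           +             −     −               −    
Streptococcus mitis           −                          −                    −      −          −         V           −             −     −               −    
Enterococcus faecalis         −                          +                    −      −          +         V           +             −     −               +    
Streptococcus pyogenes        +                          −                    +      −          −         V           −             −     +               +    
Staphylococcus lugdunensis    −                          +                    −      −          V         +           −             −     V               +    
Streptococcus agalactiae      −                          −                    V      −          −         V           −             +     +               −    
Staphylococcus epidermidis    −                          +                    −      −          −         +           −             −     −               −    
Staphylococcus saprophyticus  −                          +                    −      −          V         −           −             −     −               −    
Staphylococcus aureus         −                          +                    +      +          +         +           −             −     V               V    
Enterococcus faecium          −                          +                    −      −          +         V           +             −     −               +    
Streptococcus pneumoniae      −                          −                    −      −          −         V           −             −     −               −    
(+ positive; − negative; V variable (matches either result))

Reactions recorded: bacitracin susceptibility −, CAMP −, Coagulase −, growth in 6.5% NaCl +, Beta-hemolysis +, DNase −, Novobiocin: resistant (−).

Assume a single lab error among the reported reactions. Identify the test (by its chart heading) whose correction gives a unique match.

As reported, no row in the chart matches all 7 reactions.
Reversing Beta-hemolysis → 3 organisms match (not unique).
Reversing Novobiocin (to +) → unique match: Staphylococcus lugdunensis.
Reversing CAMP → still no organism matches.
Reversing growth in 6.5% NaCl → still no organism matches.
Reversing Coagulase → still no organism matches.
Reversing DNase → still no organism matches.
Reversing bacitracin susceptibility → still no organism matches.

Novobiocin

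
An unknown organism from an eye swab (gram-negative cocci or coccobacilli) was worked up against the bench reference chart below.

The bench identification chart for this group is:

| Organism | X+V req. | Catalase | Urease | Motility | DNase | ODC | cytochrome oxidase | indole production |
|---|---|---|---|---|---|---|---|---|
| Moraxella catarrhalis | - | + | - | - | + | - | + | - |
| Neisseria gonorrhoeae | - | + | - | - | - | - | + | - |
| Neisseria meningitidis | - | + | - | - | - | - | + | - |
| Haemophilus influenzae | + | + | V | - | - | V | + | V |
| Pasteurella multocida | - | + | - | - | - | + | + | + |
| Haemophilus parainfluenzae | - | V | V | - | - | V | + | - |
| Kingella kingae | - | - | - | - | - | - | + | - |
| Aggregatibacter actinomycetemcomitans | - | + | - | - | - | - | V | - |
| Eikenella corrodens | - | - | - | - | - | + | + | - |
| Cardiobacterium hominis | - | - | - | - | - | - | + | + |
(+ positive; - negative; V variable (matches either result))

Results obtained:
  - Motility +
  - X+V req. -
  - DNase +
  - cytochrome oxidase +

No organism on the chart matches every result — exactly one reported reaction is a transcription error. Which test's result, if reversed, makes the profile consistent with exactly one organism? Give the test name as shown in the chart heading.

As reported, no row in the chart matches all 4 reactions.
Reversing cytochrome oxidase → still no organism matches.
Reversing Motility (to -) → unique match: Moraxella catarrhalis.
Reversing DNase → still no organism matches.
Reversing X+V req. → still no organism matches.

Motility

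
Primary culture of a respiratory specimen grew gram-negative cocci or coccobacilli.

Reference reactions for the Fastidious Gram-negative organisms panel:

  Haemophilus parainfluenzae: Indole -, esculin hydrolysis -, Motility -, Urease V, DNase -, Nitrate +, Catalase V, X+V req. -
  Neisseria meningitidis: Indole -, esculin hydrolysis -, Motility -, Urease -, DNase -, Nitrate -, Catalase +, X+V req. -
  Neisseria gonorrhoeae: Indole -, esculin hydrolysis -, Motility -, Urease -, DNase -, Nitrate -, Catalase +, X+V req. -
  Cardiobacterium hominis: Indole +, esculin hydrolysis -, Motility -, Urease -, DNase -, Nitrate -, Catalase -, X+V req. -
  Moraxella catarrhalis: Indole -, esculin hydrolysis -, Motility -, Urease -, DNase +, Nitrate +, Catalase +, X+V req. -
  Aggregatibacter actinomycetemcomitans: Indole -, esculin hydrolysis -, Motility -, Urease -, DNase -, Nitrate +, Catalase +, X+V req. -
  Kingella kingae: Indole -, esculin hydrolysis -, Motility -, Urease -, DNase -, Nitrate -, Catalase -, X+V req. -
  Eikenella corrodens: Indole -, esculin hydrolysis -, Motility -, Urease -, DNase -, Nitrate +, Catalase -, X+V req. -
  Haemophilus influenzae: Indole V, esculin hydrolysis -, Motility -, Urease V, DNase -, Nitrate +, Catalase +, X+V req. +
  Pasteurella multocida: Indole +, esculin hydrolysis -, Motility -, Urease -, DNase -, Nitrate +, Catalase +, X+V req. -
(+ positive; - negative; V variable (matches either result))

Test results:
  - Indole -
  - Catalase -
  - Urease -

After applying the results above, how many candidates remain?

3

Urease -: all 10 remaining candidates are consistent.
Catalase -: excludes 6 organisms — 4 left.
Indole -: excludes Cardiobacterium hominis — 3 left.
Still consistent: Eikenella corrodens, Haemophilus parainfluenzae, Kingella kingae.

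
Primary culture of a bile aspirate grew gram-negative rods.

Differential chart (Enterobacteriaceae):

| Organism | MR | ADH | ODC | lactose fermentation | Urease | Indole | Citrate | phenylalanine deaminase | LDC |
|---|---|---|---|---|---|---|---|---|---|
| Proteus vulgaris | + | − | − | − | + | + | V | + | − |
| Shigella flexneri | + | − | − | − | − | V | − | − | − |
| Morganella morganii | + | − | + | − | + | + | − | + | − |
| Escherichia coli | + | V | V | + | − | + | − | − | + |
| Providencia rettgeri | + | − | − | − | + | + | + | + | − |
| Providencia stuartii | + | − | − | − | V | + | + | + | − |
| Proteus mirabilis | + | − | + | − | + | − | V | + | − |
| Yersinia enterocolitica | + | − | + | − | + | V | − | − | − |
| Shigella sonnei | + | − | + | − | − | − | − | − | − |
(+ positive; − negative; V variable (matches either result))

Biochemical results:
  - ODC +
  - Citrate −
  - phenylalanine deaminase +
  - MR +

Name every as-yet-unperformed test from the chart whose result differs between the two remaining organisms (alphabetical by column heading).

phenylalanine deaminase +: excludes Shigella flexneri, Escherichia coli, Yersinia enterocolitica, Shigella sonnei — 5 left.
MR +: all 5 remaining candidates are consistent.
Citrate −: excludes Providencia rettgeri, Providencia stuartii — 3 left.
ODC +: excludes Proteus vulgaris — 2 left.
Two candidates remain: Morganella morganii and Proteus mirabilis.
  ADH: − vs − — same for both, does not separate.
  lactose fermentation: − vs − — same for both, does not separate.
  Urease: + vs + — same for both, does not separate.
  Indole: Morganella morganii +, Proteus mirabilis − — discriminates.
  LDC: − vs − — same for both, does not separate.

Indole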